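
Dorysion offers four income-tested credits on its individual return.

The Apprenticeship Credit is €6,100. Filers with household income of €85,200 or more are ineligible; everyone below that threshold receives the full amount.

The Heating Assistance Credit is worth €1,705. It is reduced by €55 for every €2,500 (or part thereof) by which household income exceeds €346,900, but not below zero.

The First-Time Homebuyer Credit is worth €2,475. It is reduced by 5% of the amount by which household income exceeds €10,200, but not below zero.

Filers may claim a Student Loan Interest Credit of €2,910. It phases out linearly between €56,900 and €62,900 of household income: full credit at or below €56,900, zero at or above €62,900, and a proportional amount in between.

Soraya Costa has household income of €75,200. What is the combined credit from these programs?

Apprenticeship Credit: €75,200 is below the €85,200 cutoff, so the full €6,100 applies.
Heating Assistance Credit: €75,200 is at or below the €346,900 threshold, so the full €1,705 applies.
First-Time Homebuyer Credit: 5% of the €65,000 excess over €10,200 is €3,250 ≥ base, so the credit is €0.
Student Loan Interest Credit: €75,200 is at or above €62,900, so the credit is €0.
Total: €6,100 + €1,705 + €0 + €0 = €7,805.

€7,805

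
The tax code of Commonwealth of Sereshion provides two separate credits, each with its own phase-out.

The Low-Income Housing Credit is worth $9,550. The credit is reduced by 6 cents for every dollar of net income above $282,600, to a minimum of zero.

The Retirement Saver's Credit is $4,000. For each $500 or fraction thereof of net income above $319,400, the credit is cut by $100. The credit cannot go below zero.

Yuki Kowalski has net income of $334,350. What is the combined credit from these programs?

$7,445

Low-Income Housing Credit: 6% of the $51,750 excess over $282,600 is $3,105; credit = $9,550 − $3,105 = $6,445.
Retirement Saver's Credit: income exceeds $319,400 by $14,950, which is 30 full-or-partial $500 increments; reduction = 30 × $100 = $3,000, leaving $1,000.
Total: $6,445 + $1,000 = $7,445.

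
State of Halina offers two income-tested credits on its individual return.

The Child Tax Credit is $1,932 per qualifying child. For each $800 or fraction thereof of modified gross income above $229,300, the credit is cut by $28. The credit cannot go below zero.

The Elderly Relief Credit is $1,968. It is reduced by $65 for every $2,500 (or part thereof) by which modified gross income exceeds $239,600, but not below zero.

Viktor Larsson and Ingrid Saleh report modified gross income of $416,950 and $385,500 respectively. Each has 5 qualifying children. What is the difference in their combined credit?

Viktor ($416,950): Child Tax Credit: base = 5 × $1,932 = $9,660. income exceeds $229,300 by $187,650, which is 235 full-or-partial $800 increments; reduction = 235 × $28 = $6,580, leaving $3,080. Elderly Relief Credit: income exceeds $239,600 by $177,350 → 71 increments × $65 = $4,615 ≥ base, so the credit is $0. total $3,080 + $0 = $3,080
Ingrid ($385,500): Child Tax Credit: base = 5 × $1,932 = $9,660. income exceeds $229,300 by $156,200, which is 196 full-or-partial $800 increments; reduction = 196 × $28 = $5,488, leaving $4,172. Elderly Relief Credit: income exceeds $239,600 by $145,900 → 59 increments × $65 = $3,835 ≥ base, so the credit is $0. total $4,172 + $0 = $4,172
Difference: |$3,080 − $4,172| = $1,092.

$1,092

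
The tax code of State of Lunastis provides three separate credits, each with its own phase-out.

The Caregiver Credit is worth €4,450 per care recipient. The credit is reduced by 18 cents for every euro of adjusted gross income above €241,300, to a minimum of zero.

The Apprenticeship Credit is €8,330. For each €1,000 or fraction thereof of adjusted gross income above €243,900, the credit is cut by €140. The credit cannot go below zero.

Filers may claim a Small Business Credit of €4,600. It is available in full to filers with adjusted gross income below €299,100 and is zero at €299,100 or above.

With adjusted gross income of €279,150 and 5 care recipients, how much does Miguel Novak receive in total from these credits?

Caregiver Credit: base = 5 × €4,450 = €22,250. 18% of the €37,850 excess over €241,300 is €6,813; credit = €22,250 − €6,813 = €15,437.
Apprenticeship Credit: income exceeds €243,900 by €35,250, which is 36 full-or-partial €1,000 increments; reduction = 36 × €140 = €5,040, leaving €3,290.
Small Business Credit: €279,150 is below the €299,100 cutoff, so the full €4,600 applies.
Total: €15,437 + €3,290 + €4,600 = €23,327.

€23,327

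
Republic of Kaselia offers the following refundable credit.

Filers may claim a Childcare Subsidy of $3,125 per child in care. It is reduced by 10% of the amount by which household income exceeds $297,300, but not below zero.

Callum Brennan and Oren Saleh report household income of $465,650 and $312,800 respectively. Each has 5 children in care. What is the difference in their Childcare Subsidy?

$14,075

Callum ($465,650): Childcare Subsidy: base = 5 × $3,125 = $15,625. 10% of the $168,350 excess over $297,300 is $16,835 ≥ base, so the credit is $0.
Oren ($312,800): Childcare Subsidy: base = 5 × $3,125 = $15,625. 10% of the $15,500 excess over $297,300 is $1,550; credit = $15,625 − $1,550 = $14,075.
Difference: |$0 − $14,075| = $14,075.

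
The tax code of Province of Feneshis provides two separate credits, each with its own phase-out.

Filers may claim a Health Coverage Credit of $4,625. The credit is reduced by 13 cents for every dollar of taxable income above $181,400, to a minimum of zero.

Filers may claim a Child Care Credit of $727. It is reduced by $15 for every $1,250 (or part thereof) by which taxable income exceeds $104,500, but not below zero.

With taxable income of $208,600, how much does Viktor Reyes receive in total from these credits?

Health Coverage Credit: 13% of the $27,200 excess over $181,400 is $3,536; credit = $4,625 − $3,536 = $1,089.
Child Care Credit: income exceeds $104,500 by $104,100 → 84 increments × $15 = $1,260 ≥ base, so the credit is $0.
Total: $1,089 + $0 = $1,089.

$1,089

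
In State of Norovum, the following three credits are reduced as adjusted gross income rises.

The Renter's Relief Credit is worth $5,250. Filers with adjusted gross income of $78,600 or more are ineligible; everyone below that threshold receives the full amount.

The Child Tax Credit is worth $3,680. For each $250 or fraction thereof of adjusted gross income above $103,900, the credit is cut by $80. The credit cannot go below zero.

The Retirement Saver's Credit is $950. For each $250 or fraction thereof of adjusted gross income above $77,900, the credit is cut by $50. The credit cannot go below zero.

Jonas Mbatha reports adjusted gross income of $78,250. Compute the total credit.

$9,780

Renter's Relief Credit: $78,250 is below the $78,600 cutoff, so the full $5,250 applies.
Child Tax Credit: $78,250 is at or below the $103,900 threshold, so the full $3,680 applies.
Retirement Saver's Credit: income exceeds $77,900 by $350, which is 2 full-or-partial $250 increments; reduction = 2 × $50 = $100, leaving $850.
Total: $5,250 + $3,680 + $850 = $9,780.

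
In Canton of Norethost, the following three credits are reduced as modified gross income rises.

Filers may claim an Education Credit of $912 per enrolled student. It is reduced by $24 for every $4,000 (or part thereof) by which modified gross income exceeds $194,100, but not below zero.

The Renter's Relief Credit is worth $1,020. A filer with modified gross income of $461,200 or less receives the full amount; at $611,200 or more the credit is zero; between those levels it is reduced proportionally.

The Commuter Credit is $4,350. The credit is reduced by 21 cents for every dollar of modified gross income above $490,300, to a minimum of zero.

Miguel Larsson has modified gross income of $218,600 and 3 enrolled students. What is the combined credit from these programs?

$7,938

Education Credit: base = 3 × $912 = $2,736. income exceeds $194,100 by $24,500, which is 7 full-or-partial $4,000 increments; reduction = 7 × $24 = $168, leaving $2,568.
Renter's Relief Credit: $218,600 is at or below the $461,200 threshold, so the full $1,020 applies.
Commuter Credit: $218,600 is at or below the $490,300 threshold, so the full $4,350 applies.
Total: $2,568 + $1,020 + $4,350 = $7,938.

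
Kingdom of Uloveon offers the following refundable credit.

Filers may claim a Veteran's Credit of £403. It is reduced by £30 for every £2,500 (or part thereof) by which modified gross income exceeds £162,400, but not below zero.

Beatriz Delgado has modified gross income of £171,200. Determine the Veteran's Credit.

£283

Veteran's Credit: income exceeds £162,400 by £8,800, which is 4 full-or-partial £2,500 increments; reduction = 4 × £30 = £120, leaving £283.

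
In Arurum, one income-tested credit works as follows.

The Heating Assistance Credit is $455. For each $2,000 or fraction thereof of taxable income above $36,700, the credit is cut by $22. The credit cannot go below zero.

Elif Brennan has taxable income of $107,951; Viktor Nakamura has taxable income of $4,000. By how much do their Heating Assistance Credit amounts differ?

Elif ($107,951): Heating Assistance Credit: income exceeds $36,700 by $71,251 → 36 increments × $22 = $792 ≥ base, so the credit is $0.
Viktor ($4,000): Heating Assistance Credit: $4,000 is at or below the $36,700 threshold, so the full $455 applies.
Difference: |$0 − $455| = $455.

$455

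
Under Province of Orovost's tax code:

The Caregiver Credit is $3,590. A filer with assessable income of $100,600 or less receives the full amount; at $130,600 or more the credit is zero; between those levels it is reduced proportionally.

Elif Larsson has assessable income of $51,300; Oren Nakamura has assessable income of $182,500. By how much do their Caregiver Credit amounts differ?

Elif ($51,300): Caregiver Credit: $51,300 is at or below the $100,600 threshold, so the full $3,590 applies.
Oren ($182,500): Caregiver Credit: $182,500 is at or above $130,600, so the credit is $0.
Difference: |$3,590 − $0| = $3,590.

$3,590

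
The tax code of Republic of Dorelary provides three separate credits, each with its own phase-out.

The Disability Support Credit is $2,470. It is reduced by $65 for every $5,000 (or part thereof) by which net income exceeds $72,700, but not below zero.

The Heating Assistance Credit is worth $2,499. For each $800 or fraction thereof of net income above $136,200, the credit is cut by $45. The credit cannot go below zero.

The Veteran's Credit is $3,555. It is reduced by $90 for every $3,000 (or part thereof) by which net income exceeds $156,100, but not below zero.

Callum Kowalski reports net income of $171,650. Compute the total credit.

Disability Support Credit: income exceeds $72,700 by $98,950, which is 20 full-or-partial $5,000 increments; reduction = 20 × $65 = $1,300, leaving $1,170.
Heating Assistance Credit: income exceeds $136,200 by $35,450, which is 45 full-or-partial $800 increments; reduction = 45 × $45 = $2,025, leaving $474.
Veteran's Credit: income exceeds $156,100 by $15,550, which is 6 full-or-partial $3,000 increments; reduction = 6 × $90 = $540, leaving $3,015.
Total: $1,170 + $474 + $3,015 = $4,659.

$4,659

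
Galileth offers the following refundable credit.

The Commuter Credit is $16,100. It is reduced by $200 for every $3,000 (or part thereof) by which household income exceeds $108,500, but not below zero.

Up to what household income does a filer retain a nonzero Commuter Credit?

After 80 increments the reduction is 80 × $200 = $16,000, leaving $100; one more increment wipes it out. Increment 80 ends at excess 80 × $3,000 = $240,000, so the highest qualifying income is $108,500 + $240,000 = $348,500.

$348,500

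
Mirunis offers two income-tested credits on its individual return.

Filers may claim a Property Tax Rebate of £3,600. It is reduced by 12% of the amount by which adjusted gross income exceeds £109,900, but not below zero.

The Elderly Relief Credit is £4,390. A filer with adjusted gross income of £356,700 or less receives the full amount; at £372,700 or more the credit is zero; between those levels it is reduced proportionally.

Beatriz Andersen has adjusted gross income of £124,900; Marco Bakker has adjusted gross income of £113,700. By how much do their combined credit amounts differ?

Beatriz (£124,900): Property Tax Rebate: 12% of the £15,000 excess over £109,900 is £1,800; credit = £3,600 − £1,800 = £1,800. Elderly Relief Credit: £124,900 is at or below the £356,700 threshold, so the full £4,390 applies. total £1,800 + £4,390 = £6,190
Marco (£113,700): Property Tax Rebate: 12% of the £3,800 excess over £109,900 is £456; credit = £3,600 − £456 = £3,144. Elderly Relief Credit: £113,700 is at or below the £356,700 threshold, so the full £4,390 applies. total £3,144 + £4,390 = £7,534
Difference: |£6,190 − £7,534| = £1,344.

£1,344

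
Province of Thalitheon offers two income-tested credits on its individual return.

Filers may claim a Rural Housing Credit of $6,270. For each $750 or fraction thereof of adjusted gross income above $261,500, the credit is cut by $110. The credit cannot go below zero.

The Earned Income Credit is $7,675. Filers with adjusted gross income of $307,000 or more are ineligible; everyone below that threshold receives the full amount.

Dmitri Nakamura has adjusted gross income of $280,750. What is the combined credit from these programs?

Rural Housing Credit: income exceeds $261,500 by $19,250, which is 26 full-or-partial $750 increments; reduction = 26 × $110 = $2,860, leaving $3,410.
Earned Income Credit: $280,750 is below the $307,000 cutoff, so the full $7,675 applies.
Total: $3,410 + $7,675 = $11,085.

$11,085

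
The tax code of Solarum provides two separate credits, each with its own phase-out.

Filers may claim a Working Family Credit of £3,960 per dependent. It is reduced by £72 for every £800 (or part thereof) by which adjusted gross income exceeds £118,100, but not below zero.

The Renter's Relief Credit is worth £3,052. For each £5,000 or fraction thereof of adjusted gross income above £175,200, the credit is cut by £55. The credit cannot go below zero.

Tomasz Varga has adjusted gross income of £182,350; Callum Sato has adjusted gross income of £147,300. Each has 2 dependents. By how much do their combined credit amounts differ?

£3,278

Tomasz (£182,350): Working Family Credit: base = 2 × £3,960 = £7,920. income exceeds £118,100 by £64,250, which is 81 full-or-partial £800 increments; reduction = 81 × £72 = £5,832, leaving £2,088. Renter's Relief Credit: income exceeds £175,200 by £7,150, which is 2 full-or-partial £5,000 increments; reduction = 2 × £55 = £110, leaving £2,942. total £2,088 + £2,942 = £5,030
Callum (£147,300): Working Family Credit: base = 2 × £3,960 = £7,920. income exceeds £118,100 by £29,200, which is 37 full-or-partial £800 increments; reduction = 37 × £72 = £2,664, leaving £5,256. Renter's Relief Credit: £147,300 is at or below the £175,200 threshold, so the full £3,052 applies. total £5,256 + £3,052 = £8,308
Difference: |£5,030 − £8,308| = £3,278.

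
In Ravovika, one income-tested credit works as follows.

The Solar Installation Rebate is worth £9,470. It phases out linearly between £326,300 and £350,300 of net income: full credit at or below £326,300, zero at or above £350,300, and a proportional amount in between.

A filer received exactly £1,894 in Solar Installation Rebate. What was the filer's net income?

£1,894 is 1,894/9,470 of the full £9,470, so 7,576/9,470 of the £24,000 range has been used: income = £326,300 + £24,000 × 7,576/9,470 = £345,500.

£345,500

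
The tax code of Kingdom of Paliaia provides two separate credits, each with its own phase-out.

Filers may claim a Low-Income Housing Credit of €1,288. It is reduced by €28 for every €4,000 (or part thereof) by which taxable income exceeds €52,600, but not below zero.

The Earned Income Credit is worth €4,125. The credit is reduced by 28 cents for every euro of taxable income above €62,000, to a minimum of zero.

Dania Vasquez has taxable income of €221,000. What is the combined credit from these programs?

€84

Low-Income Housing Credit: income exceeds €52,600 by €168,400, which is 43 full-or-partial €4,000 increments; reduction = 43 × €28 = €1,204, leaving €84.
Earned Income Credit: 28% of the €159,000 excess over €62,000 is €44,520 ≥ base, so the credit is €0.
Total: €84 + €0 = €84.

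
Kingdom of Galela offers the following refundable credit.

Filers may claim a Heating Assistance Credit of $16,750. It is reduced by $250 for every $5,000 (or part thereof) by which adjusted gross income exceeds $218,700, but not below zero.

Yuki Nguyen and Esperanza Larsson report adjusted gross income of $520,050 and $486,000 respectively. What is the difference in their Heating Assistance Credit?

$1,750

Yuki ($520,050): Heating Assistance Credit: income exceeds $218,700 by $301,350, which is 61 full-or-partial $5,000 increments; reduction = 61 × $250 = $15,250, leaving $1,500.
Esperanza ($486,000): Heating Assistance Credit: income exceeds $218,700 by $267,300, which is 54 full-or-partial $5,000 increments; reduction = 54 × $250 = $13,500, leaving $3,250.
Difference: |$1,500 − $3,250| = $1,750.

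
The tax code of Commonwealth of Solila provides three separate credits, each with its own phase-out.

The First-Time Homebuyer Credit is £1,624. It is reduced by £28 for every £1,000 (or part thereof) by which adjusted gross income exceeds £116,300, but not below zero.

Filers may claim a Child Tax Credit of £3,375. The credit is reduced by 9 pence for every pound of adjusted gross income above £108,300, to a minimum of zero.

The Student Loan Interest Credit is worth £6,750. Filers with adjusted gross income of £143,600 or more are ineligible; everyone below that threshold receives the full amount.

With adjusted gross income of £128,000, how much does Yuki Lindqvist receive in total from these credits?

£9,640

First-Time Homebuyer Credit: income exceeds £116,300 by £11,700, which is 12 full-or-partial £1,000 increments; reduction = 12 × £28 = £336, leaving £1,288.
Child Tax Credit: 9% of the £19,700 excess over £108,300 is £1,773; credit = £3,375 − £1,773 = £1,602.
Student Loan Interest Credit: £128,000 is below the £143,600 cutoff, so the full £6,750 applies.
Total: £1,288 + £1,602 + £6,750 = £9,640.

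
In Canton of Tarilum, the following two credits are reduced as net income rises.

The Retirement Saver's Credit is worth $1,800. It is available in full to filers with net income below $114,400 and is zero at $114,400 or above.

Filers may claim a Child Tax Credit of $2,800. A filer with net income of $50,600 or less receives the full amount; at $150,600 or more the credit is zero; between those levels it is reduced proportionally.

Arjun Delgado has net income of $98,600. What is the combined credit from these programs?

$3,256

Retirement Saver's Credit: $98,600 is below the $114,400 cutoff, so the full $1,800 applies.
Child Tax Credit: $98,600 is $48,000 into a $100,000 phase-out range, leaving 52,000/100,000 of the credit: $2,800 × 52,000/100,000 = $1,456.
Total: $1,800 + $1,456 = $3,256.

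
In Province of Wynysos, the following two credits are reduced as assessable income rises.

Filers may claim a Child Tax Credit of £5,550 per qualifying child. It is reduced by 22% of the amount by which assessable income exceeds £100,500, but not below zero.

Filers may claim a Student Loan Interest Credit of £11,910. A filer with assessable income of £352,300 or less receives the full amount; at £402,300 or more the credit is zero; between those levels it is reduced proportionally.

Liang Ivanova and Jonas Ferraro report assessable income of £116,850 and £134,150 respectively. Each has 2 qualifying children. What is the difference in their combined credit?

£3,806

Liang (£116,850): Child Tax Credit: base = 2 × £5,550 = £11,100. 22% of the £16,350 excess over £100,500 is £3,597; credit = £11,100 − £3,597 = £7,503. Student Loan Interest Credit: £116,850 is at or below the £352,300 threshold, so the full £11,910 applies. total £7,503 + £11,910 = £19,413
Jonas (£134,150): Child Tax Credit: base = 2 × £5,550 = £11,100. 22% of the £33,650 excess over £100,500 is £7,403; credit = £11,100 − £7,403 = £3,697. Student Loan Interest Credit: £134,150 is at or below the £352,300 threshold, so the full £11,910 applies. total £3,697 + £11,910 = £15,607
Difference: |£19,413 − £15,607| = £3,806.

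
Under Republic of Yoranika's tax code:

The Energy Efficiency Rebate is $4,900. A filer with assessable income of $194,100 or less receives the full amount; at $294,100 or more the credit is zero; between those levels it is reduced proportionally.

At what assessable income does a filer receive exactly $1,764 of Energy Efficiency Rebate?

$258,100

$1,764 is 1,764/4,900 of the full $4,900, so 3,136/4,900 of the $100,000 range has been used: income = $194,100 + $100,000 × 3,136/4,900 = $258,100.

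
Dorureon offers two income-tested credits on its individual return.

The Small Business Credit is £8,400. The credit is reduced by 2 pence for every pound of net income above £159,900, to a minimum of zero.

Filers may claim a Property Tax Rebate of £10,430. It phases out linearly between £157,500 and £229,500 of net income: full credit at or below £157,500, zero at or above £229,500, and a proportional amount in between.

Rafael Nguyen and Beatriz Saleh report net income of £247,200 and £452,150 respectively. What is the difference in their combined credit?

Rafael (£247,200): Small Business Credit: 2% of the £87,300 excess over £159,900 is £1,746; credit = £8,400 − £1,746 = £6,654. Property Tax Rebate: £247,200 is at or above £229,500, so the credit is £0. total £6,654 + £0 = £6,654
Beatriz (£452,150): Small Business Credit: 2% of the £292,250 excess over £159,900 is £5,845; credit = £8,400 − £5,845 = £2,555. Property Tax Rebate: £452,150 is at or above £229,500, so the credit is £0. total £2,555 + £0 = £2,555
Difference: |£6,654 − £2,555| = £4,099.

£4,099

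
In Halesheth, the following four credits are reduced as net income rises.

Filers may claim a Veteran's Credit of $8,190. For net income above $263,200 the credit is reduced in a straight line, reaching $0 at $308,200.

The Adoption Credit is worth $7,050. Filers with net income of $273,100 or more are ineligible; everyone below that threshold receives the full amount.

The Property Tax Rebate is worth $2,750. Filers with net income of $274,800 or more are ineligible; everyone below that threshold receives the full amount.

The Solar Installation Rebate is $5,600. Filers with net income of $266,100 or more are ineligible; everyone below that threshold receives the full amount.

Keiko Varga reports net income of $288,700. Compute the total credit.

Veteran's Credit: $288,700 is $25,500 into a $45,000 phase-out range, leaving 19,500/45,000 of the credit: $8,190 × 19,500/45,000 = $3,549.
Adoption Credit: $288,700 meets or exceeds the $273,100 cutoff, so the credit is $0.
Property Tax Rebate: $288,700 meets or exceeds the $274,800 cutoff, so the credit is $0.
Solar Installation Rebate: $288,700 meets or exceeds the $266,100 cutoff, so the credit is $0.
Total: $3,549 + $0 + $0 + $0 = $3,549.

$3,549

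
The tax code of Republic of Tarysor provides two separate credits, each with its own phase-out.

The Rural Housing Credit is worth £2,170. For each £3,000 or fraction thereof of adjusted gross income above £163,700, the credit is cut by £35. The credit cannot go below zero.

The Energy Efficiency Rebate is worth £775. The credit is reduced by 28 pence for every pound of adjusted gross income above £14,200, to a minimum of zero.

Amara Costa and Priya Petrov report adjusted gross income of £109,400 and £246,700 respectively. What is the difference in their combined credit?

£980

Amara (£109,400): Rural Housing Credit: £109,400 is at or below the £163,700 threshold, so the full £2,170 applies. Energy Efficiency Rebate: 28% of the £95,200 excess over £14,200 is £26,656 ≥ base, so the credit is £0. total £2,170 + £0 = £2,170
Priya (£246,700): Rural Housing Credit: income exceeds £163,700 by £83,000, which is 28 full-or-partial £3,000 increments; reduction = 28 × £35 = £980, leaving £1,190. Energy Efficiency Rebate: 28% of the £232,500 excess over £14,200 is £65,100 ≥ base, so the credit is £0. total £1,190 + £0 = £1,190
Difference: |£2,170 − £1,190| = £980.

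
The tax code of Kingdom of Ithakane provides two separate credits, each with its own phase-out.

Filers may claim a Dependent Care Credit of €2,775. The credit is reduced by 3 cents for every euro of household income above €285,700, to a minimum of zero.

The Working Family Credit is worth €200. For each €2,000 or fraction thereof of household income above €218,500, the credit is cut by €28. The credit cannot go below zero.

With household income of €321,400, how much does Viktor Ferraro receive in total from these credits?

€1,704

Dependent Care Credit: 3% of the €35,700 excess over €285,700 is €1,071; credit = €2,775 − €1,071 = €1,704.
Working Family Credit: income exceeds €218,500 by €102,900 → 52 increments × €28 = €1,456 ≥ base, so the credit is €0.
Total: €1,704 + €0 = €1,704.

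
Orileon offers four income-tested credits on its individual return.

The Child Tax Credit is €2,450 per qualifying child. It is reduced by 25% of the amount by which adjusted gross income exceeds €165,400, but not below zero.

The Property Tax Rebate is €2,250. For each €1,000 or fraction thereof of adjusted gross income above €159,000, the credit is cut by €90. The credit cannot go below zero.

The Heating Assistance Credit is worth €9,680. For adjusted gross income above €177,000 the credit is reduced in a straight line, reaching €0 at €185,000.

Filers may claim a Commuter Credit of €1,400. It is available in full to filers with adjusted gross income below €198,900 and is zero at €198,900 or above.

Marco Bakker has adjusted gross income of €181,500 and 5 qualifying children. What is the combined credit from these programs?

Child Tax Credit: base = 5 × €2,450 = €12,250. 25% of the €16,100 excess over €165,400 is €4,025; credit = €12,250 − €4,025 = €8,225.
Property Tax Rebate: income exceeds €159,000 by €22,500, which is 23 full-or-partial €1,000 increments; reduction = 23 × €90 = €2,070, leaving €180.
Heating Assistance Credit: €181,500 is €4,500 into a €8,000 phase-out range, leaving 3,500/8,000 of the credit: €9,680 × 3,500/8,000 = €4,235.
Commuter Credit: €181,500 is below the €198,900 cutoff, so the full €1,400 applies.
Total: €8,225 + €180 + €4,235 + €1,400 = €14,040.

€14,040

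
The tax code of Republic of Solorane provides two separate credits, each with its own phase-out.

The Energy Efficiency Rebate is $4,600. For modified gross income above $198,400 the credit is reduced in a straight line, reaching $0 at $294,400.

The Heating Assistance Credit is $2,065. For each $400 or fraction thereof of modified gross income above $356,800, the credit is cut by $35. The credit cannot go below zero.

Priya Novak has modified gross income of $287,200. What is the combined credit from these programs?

Energy Efficiency Rebate: $287,200 is $88,800 into a $96,000 phase-out range, leaving 7,200/96,000 of the credit: $4,600 × 7,200/96,000 = $345.
Heating Assistance Credit: $287,200 is at or below the $356,800 threshold, so the full $2,065 applies.
Total: $345 + $2,065 = $2,410.

$2,410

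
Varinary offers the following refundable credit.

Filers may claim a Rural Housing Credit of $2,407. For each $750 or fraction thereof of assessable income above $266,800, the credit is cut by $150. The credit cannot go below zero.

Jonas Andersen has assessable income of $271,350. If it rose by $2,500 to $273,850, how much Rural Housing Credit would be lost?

At $271,350 — income exceeds $266,800 by $4,550, which is 7 full-or-partial $750 increments; reduction = 7 × $150 = $1,050, leaving $1,357.
At $273,850 — income exceeds $266,800 by $7,050, which is 10 full-or-partial $750 increments; reduction = 10 × $150 = $1,500, leaving $907.
Lost: $1,357 − $907 = $450.

$450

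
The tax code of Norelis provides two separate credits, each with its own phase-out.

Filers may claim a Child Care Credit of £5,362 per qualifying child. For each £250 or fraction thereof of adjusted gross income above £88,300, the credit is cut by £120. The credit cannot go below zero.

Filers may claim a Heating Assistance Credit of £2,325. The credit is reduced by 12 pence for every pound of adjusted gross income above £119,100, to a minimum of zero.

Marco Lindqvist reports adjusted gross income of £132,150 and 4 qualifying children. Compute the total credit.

£1,087

Child Care Credit: base = 4 × £5,362 = £21,448. income exceeds £88,300 by £43,850, which is 176 full-or-partial £250 increments; reduction = 176 × £120 = £21,120, leaving £328.
Heating Assistance Credit: 12% of the £13,050 excess over £119,100 is £1,566; credit = £2,325 − £1,566 = £759.
Total: £328 + £759 = £1,087.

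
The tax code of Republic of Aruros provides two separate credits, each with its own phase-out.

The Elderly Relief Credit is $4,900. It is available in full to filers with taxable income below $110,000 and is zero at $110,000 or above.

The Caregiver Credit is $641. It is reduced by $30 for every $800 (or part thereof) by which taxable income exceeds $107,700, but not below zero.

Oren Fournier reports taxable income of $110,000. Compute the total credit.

Elderly Relief Credit: $110,000 meets or exceeds the $110,000 cutoff, so the credit is $0.
Caregiver Credit: income exceeds $107,700 by $2,300, which is 3 full-or-partial $800 increments; reduction = 3 × $30 = $90, leaving $551.
Total: $0 + $551 = $551.

$551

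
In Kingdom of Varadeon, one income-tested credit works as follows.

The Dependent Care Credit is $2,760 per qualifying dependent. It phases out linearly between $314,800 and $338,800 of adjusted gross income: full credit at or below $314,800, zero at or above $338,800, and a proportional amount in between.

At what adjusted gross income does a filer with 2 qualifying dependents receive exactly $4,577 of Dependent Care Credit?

Full credit = 2 × $2,760 = $5,520.
$4,577 is 4,577/5,520 of the full $5,520, so 943/5,520 of the $24,000 range has been used: income = $314,800 + $24,000 × 943/5,520 = $318,900.

$318,900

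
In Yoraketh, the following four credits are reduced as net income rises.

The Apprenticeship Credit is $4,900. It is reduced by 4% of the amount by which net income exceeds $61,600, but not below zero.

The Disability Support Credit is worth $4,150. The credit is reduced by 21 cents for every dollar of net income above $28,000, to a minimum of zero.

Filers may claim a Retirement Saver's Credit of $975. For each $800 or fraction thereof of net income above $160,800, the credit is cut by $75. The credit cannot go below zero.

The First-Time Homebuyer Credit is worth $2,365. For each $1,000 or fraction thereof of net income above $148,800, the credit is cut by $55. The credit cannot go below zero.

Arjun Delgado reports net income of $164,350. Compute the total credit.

Apprenticeship Credit: 4% of the $102,750 excess over $61,600 is $4,110; credit = $4,900 − $4,110 = $790.
Disability Support Credit: 21% of the $136,350 excess over $28,000 is $28,633.50 ≥ base, so the credit is $0.
Retirement Saver's Credit: income exceeds $160,800 by $3,550, which is 5 full-or-partial $800 increments; reduction = 5 × $75 = $375, leaving $600.
First-Time Homebuyer Credit: income exceeds $148,800 by $15,550, which is 16 full-or-partial $1,000 increments; reduction = 16 × $55 = $880, leaving $1,485.
Total: $790 + $0 + $600 + $1,485 = $2,875.

$2,875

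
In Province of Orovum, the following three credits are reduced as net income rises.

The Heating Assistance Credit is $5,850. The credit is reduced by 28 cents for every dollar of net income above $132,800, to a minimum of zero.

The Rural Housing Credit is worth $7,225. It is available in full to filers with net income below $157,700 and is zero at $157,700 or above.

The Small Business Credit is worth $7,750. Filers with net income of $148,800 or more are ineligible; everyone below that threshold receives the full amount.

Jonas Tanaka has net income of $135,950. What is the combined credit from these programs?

Heating Assistance Credit: 28% of the $3,150 excess over $132,800 is $882; credit = $5,850 − $882 = $4,968.
Rural Housing Credit: $135,950 is below the $157,700 cutoff, so the full $7,225 applies.
Small Business Credit: $135,950 is below the $148,800 cutoff, so the full $7,750 applies.
Total: $4,968 + $7,225 + $7,750 = $19,943.

$19,943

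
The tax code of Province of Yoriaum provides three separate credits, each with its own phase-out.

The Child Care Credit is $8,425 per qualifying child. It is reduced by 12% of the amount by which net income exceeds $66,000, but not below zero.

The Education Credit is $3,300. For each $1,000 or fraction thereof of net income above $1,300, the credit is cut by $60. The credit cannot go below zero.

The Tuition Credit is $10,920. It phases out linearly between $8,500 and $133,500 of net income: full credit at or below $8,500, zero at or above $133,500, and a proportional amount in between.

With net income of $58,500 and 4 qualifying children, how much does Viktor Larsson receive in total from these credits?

$40,252

Child Care Credit: base = 4 × $8,425 = $33,700. $58,500 is at or below the $66,000 threshold, so the full $33,700 applies.
Education Credit: income exceeds $1,300 by $57,200 → 58 increments × $60 = $3,480 ≥ base, so the credit is $0.
Tuition Credit: $58,500 is $50,000 into a $125,000 phase-out range, leaving 75,000/125,000 of the credit: $10,920 × 75,000/125,000 = $6,552.
Total: $33,700 + $0 + $6,552 = $40,252.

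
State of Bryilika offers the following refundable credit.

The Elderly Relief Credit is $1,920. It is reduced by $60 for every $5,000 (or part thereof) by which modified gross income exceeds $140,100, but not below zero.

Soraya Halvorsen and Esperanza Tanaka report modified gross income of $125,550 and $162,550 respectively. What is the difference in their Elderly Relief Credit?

$300

Soraya ($125,550): Elderly Relief Credit: $125,550 is at or below the $140,100 threshold, so the full $1,920 applies.
Esperanza ($162,550): Elderly Relief Credit: income exceeds $140,100 by $22,450, which is 5 full-or-partial $5,000 increments; reduction = 5 × $60 = $300, leaving $1,620.
Difference: |$1,920 − $1,620| = $300.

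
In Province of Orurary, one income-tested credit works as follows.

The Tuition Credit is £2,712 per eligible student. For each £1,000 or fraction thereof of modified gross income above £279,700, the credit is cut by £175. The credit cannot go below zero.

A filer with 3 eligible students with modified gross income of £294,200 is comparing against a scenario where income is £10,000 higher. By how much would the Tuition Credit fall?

At £294,200 — base = 3 × £2,712 = £8,136. income exceeds £279,700 by £14,500, which is 15 full-or-partial £1,000 increments; reduction = 15 × £175 = £2,625, leaving £5,511.
At £304,200 — base = 3 × £2,712 = £8,136. income exceeds £279,700 by £24,500, which is 25 full-or-partial £1,000 increments; reduction = 25 × £175 = £4,375, leaving £3,761.
Lost: £5,511 − £3,761 = £1,750.

£1,750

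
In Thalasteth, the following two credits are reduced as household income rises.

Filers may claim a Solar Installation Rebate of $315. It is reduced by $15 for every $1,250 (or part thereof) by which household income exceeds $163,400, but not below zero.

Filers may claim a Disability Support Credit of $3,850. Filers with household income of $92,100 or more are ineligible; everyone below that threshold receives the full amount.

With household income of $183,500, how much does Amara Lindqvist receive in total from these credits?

Solar Installation Rebate: income exceeds $163,400 by $20,100, which is 17 full-or-partial $1,250 increments; reduction = 17 × $15 = $255, leaving $60.
Disability Support Credit: $183,500 meets or exceeds the $92,100 cutoff, so the credit is $0.
Total: $60 + $0 = $60.

$60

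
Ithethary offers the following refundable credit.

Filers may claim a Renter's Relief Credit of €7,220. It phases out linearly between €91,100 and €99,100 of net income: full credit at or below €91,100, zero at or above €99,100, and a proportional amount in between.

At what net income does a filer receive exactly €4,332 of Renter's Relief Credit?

€4,332 is 4,332/7,220 of the full €7,220, so 2,888/7,220 of the €8,000 range has been used: income = €91,100 + €8,000 × 2,888/7,220 = €94,300.

€94,300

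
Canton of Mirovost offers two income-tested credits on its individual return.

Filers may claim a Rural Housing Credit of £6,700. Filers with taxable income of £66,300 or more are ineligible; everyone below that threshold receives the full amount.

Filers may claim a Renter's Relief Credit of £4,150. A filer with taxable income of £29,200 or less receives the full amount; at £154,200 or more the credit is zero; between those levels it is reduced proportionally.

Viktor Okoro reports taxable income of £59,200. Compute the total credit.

£9,854

Rural Housing Credit: £59,200 is below the £66,300 cutoff, so the full £6,700 applies.
Renter's Relief Credit: £59,200 is £30,000 into a £125,000 phase-out range, leaving 95,000/125,000 of the credit: £4,150 × 95,000/125,000 = £3,154.
Total: £6,700 + £3,154 = £9,854.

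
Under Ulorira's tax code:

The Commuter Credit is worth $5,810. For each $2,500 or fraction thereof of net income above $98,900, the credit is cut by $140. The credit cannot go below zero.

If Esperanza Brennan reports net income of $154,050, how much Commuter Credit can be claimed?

$2,590

Commuter Credit: income exceeds $98,900 by $55,150, which is 23 full-or-partial $2,500 increments; reduction = 23 × $140 = $3,220, leaving $2,590.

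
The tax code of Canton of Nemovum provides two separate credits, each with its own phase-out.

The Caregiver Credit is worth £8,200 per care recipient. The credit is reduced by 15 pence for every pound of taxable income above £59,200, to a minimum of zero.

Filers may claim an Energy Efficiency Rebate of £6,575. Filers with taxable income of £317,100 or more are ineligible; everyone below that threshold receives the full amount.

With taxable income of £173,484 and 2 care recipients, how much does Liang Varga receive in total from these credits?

£6,575

Caregiver Credit: base = 2 × £8,200 = £16,400. 15% of the £114,284 excess over £59,200 is £17,142.60 ≥ base, so the credit is £0.
Energy Efficiency Rebate: £173,484 is below the £317,100 cutoff, so the full £6,575 applies.
Total: £0 + £6,575 = £6,575.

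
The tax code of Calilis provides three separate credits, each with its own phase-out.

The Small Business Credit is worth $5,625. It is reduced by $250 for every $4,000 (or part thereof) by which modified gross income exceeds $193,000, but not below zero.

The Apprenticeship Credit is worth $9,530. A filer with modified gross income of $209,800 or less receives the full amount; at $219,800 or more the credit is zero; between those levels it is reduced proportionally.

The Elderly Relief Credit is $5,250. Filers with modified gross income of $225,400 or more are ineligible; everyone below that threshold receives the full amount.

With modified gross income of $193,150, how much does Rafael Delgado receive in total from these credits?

Small Business Credit: income exceeds $193,000 by $150, which is 1 full-or-partial $4,000 increment; reduction = 1 × $250 = $250, leaving $5,375.
Apprenticeship Credit: $193,150 is at or below the $209,800 threshold, so the full $9,530 applies.
Elderly Relief Credit: $193,150 is below the $225,400 cutoff, so the full $5,250 applies.
Total: $5,375 + $9,530 + $5,250 = $20,155.

$20,155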